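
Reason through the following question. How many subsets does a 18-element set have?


The power set of a set with n elements has 2^n elements.
|P(S)| = 2^18 = 262144

262144


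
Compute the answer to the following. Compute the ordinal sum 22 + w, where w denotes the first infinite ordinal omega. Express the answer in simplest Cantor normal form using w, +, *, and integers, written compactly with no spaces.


Compute 22 + w.
Ordinal + is associative but NOT commutative; for finite n>0, n + w = w but w + n stays w+n.
Any finite left addend is absorbed by w on the right: 22 + w = w.
Result = w

w


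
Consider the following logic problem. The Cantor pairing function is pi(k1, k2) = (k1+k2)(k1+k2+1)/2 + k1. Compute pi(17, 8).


k1 + k2 = 25
(k1+k2)(k1+k2+1)/2 = 25 * 26 / 2 = 325
pi = 325 + 17 = 342

342


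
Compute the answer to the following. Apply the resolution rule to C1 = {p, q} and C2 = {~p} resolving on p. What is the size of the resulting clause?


Remove p from C1 and ~p from C2.
C1 remainder: {q}
C2 remainder: {}
Union (resolvent): {q}
Resolvent has 1 literal(s).

1


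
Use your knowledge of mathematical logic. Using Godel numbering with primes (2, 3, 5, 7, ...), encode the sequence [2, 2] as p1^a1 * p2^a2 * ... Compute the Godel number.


Encode each element as an exponent of the corresponding prime:
  2^2 = 4
  3^2 = 9
Product = 4 * 9 = 36

36


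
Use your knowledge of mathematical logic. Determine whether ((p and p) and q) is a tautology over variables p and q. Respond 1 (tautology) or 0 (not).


Check all 4 assignments:
p=0, q=0: 0
p=0, q=1: 0
p=1, q=0: 0
p=1, q=1: 1
Satisfying count = 1/4.
Tautology iff count = 4: no.

0


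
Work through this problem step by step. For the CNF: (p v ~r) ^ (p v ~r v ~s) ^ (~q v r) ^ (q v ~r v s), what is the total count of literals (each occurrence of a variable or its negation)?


Counting literals in each clause:
Clause 1: 2 literal(s)
Clause 2: 3 literal(s)
Clause 3: 2 literal(s)
Clause 4: 3 literal(s)
Total = 10

10


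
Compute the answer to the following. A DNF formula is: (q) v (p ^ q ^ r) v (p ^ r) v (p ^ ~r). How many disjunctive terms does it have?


A DNF formula is a disjunction of terms (conjunctions).
Terms are separated by v.
Counting the disjuncts: 4 terms.

4


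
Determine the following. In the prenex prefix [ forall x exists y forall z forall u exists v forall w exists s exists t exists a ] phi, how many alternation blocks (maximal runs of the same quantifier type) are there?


Quantifier-type sequence: A E A A E A E E E  (A=forall, E=exists)
Group into maximal same-type runs:
  Ax1 | Ex1 | Ax2 | Ex1 | Ax1 | Ex3
Number of blocks = 6

6


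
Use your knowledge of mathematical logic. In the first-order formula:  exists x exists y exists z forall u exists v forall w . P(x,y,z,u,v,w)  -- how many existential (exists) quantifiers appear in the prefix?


Quantifier prefix: exists x exists y exists z forall u exists v forall w
Mark each quantifier type:
  E E E U E U
Universal count = 2, Existential count = 4
Asked for existential (exists) quantifiers: 4

4


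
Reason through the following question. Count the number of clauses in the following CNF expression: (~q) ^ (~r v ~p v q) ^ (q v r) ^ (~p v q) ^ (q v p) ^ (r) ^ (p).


A CNF formula is a conjunction of clauses.
Clauses are separated by ^.
Counting the conjuncts: 7 clauses.

7


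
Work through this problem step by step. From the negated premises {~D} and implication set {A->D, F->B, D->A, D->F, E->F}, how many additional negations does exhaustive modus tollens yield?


Initial negated facts: {~D}
Apply modus tollens to closure:
  ~D and A->D  =>  ~A
Final negated: {~A, ~D}
New negations: {~A}
Count = 1

1


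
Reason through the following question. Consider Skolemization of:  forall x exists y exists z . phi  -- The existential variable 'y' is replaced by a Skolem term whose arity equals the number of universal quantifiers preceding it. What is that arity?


Quantifier prefix: forall x exists y exists z
'y' is existentially quantified at position 2.
Universal variables preceding it: x
Skolem function arity = 1

1


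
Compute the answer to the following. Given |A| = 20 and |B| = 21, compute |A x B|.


The Cartesian product A x B contains all ordered pairs (a, b).
|A x B| = |A| * |B| = 20 * 21 = 420

420


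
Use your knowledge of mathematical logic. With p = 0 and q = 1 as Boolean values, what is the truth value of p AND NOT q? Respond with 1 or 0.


p = 0, q = 1
Operation: p AND NOT q
Evaluate: 0 AND NOT 1 = 0

0


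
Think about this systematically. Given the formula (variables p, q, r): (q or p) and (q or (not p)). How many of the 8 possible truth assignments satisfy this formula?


Evaluate all 8 assignments for p, q, r:
p=0, q=0, r=0: 0
p=0, q=0, r=1: 0
p=0, q=1, r=0: 1
p=0, q=1, r=1: 1
p=1, q=0, r=0: 0
p=1, q=0, r=1: 0
p=1, q=1, r=0: 1
p=1, q=1, r=1: 1
Satisfying count = 4

4


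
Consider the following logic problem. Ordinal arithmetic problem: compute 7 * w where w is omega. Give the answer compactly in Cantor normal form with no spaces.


Compute 7 * w.
Ordinal * is associative and left-distributive over +, but NOT commutative; for finite n>1, n*w = w but w*n stays w*n.
For finite n>0, n * w = sup{n*k : k<w} = w. So 7 * w = w.
Result = w

w


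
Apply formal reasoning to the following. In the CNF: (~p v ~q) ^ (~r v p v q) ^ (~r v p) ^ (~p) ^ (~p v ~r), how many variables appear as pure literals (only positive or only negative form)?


Check each variable for pure literal status:
p: mixed (not pure)
q: mixed (not pure)
r: pure negative
Pure literal count = 1

1


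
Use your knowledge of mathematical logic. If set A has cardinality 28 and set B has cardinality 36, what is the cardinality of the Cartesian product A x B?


The Cartesian product A x B contains all ordered pairs (a, b).
|A x B| = |A| * |B| = 28 * 36 = 1008

1008


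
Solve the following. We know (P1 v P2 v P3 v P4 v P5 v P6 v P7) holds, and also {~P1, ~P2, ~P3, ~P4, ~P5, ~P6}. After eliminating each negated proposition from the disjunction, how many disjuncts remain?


Original disjuncts (7): P1, P2, P3, P4, P5, P6, P7
Negated (eliminate): ~P1, ~P2, ~P3, ~P4, ~P5, ~P6
Remaining disjuncts: P7
Count = 7 - 6 = 1

1


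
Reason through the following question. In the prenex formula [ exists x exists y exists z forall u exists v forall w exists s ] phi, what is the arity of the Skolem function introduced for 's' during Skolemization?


Quantifier prefix: exists x exists y exists z forall u exists v forall w exists s
's' is existentially quantified at position 7.
Universal variables preceding it: u, w
Skolem function arity = 2

2


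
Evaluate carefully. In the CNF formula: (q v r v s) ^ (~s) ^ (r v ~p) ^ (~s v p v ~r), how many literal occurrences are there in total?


Counting literals in each clause:
Clause 1: 3 literal(s)
Clause 2: 1 literal(s)
Clause 3: 2 literal(s)
Clause 4: 3 literal(s)
Total = 9

9


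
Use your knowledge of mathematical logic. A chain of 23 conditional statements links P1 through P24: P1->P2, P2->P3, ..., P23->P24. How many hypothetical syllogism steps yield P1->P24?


With 23 implications in a chain connecting 24 propositions:
P1->P2, P2->P3, ..., P23->P24
Steps needed = (number of implications) - 1 = 23 - 1 = 22

22


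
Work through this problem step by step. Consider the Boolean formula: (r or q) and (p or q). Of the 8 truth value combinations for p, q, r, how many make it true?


Evaluate all 8 assignments for p, q, r:
p=0, q=0, r=0: 0
p=0, q=0, r=1: 0
p=0, q=1, r=0: 1
p=0, q=1, r=1: 1
p=1, q=0, r=0: 0
p=1, q=0, r=1: 1
p=1, q=1, r=0: 1
p=1, q=1, r=1: 1
Satisfying count = 5

5


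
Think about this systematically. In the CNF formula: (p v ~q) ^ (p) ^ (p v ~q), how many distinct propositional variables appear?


Identify each variable that appears in the formula.
Variables found: p, q
Count = 2

2


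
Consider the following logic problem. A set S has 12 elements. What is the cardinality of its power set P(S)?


The power set of a set with n elements has 2^n elements.
|P(S)| = 2^12 = 4096

4096


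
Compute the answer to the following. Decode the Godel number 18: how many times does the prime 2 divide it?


Factorize 18 by dividing by 2 repeatedly.
Division steps: 2 divides 18 exactly 1 time(s).
Exponent of 2 = 1

1


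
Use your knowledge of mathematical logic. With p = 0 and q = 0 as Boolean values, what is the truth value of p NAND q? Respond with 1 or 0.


p = 0, q = 0
Operation: p NAND q
Evaluate: 0 NAND 0 = 1

1


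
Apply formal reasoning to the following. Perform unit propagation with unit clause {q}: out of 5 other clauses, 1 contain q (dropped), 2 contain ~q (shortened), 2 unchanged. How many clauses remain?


Satisfied (removed): 1
Shortened (remain): 2
Unchanged (remain): 2
Remaining = 2 + 2 = 4

4


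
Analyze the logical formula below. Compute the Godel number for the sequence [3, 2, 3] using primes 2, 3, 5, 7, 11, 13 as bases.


Encode each element as an exponent of the corresponding prime:
  2^3 = 8
  3^2 = 9
  5^3 = 125
Product = 8 * 9 * 125 = 9000

9000


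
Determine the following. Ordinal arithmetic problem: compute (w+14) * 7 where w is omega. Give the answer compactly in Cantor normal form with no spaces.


Compute (w+14) * 7.
Ordinal * is associative and left-distributive over +, but NOT commutative; for finite n>1, n*w = w but w*n stays w*n.
(w+14) * 7 = (w+14) repeated 7 times. Each intermediate +14 is absorbed by the following w; only the last survives: w*7+14.
Result = w*7+14

w*7+14


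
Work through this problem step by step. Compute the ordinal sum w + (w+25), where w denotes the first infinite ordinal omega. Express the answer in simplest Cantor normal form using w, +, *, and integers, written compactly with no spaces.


Compute w + (w+25).
Ordinal + is associative but NOT commutative; for finite n>0, n + w = w but w + n stays w+n.
w + (w+25) = (w+w) + 25 = w*2+25.
Result = w*2+25

w*2+25


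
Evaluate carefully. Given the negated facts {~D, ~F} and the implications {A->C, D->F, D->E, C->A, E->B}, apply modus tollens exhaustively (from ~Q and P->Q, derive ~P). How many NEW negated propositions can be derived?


Initial negated facts: {~D, ~F}
Apply modus tollens to closure:
  (no implication fires)
Final negated: {~D, ~F}
New negations: {(none)}
Count = 0

0


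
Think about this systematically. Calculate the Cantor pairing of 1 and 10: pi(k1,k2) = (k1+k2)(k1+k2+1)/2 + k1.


k1 + k2 = 11
(k1+k2)(k1+k2+1)/2 = 11 * 12 / 2 = 66
pi = 66 + 1 = 67

67


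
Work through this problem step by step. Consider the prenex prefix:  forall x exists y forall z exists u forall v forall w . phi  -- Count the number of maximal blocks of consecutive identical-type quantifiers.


Quantifier-type sequence: A E A E A A  (A=forall, E=exists)
Group into maximal same-type runs:
  Ax1 | Ex1 | Ax1 | Ex1 | Ax2
Number of blocks = 5

5


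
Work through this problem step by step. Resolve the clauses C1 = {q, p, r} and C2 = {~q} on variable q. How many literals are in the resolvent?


Remove q from C1 and ~q from C2.
C1 remainder: {p, r}
C2 remainder: {}
Union (resolvent): {p, r}
Resolvent has 2 literal(s).

2


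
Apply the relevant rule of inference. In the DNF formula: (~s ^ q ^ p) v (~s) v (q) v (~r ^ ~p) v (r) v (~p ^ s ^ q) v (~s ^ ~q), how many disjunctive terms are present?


A DNF formula is a disjunction of terms (conjunctions).
Terms are separated by v.
Counting the disjuncts: 7 terms.

7


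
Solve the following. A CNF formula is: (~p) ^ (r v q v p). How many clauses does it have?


A CNF formula is a conjunction of clauses.
Clauses are separated by ^.
Counting the conjuncts: 2 clauses.

2


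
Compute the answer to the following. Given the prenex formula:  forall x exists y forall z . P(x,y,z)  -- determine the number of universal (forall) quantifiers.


Quantifier prefix: forall x exists y forall z
Mark each quantifier type:
  U E U
Universal count = 2, Existential count = 1
Asked for universal (forall) quantifiers: 2

2


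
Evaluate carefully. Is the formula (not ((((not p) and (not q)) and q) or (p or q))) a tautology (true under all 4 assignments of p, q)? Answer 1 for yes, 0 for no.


Check all 4 assignments:
p=0, q=0: 1
p=0, q=1: 0
p=1, q=0: 0
p=1, q=1: 0
Satisfying count = 1/4.
Tautology iff count = 4: no.

0


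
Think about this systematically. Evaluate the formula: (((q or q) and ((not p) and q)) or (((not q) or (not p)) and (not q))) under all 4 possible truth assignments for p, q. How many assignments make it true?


Check all 4 assignments:
p=0, q=0: 1
p=0, q=1: 1
p=1, q=0: 1
p=1, q=1: 0
Count of True = 3

3


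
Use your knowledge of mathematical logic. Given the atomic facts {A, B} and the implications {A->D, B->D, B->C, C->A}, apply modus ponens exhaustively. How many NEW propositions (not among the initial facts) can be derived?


Initial facts: {A, B}
Apply modus ponens to closure:
  A and A->D  =>  D
  B and B->C  =>  C
Final known: {A, B, C, D}
New propositions: {C, D}
Count = 2

2


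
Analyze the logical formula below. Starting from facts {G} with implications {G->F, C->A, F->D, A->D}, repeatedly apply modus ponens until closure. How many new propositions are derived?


Initial facts: {G}
Apply modus ponens to closure:
  G and G->F  =>  F
  F and F->D  =>  D
Final known: {D, F, G}
New propositions: {D, F}
Count = 2

2


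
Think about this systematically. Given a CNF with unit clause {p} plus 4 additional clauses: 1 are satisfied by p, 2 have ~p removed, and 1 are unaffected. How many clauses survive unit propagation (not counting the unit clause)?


Satisfied (removed): 1
Shortened (remain): 2
Unchanged (remain): 1
Remaining = 2 + 1 = 3

3


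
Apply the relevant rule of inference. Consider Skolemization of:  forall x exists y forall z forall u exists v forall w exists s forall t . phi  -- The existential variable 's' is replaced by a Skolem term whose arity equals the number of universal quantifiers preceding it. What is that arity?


Quantifier prefix: forall x exists y forall z forall u exists v forall w exists s forall t
's' is existentially quantified at position 7.
Universal variables preceding it: x, z, u, w
Skolem function arity = 4

4


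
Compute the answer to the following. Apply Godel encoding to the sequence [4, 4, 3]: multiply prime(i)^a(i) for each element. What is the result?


Encode each element as an exponent of the corresponding prime:
  2^4 = 16
  3^4 = 81
  5^3 = 125
Product = 16 * 81 * 125 = 162000

162000


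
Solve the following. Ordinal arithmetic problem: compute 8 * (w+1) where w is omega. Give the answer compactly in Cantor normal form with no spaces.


Compute 8 * (w+1).
Ordinal * is associative and left-distributive over +, but NOT commutative; for finite n>1, n*w = w but w*n stays w*n.
By left-distributivity: 8 * (w+1) = 8*w + 8*1 = w + 8 = w+8.
Result = w+8

w+8


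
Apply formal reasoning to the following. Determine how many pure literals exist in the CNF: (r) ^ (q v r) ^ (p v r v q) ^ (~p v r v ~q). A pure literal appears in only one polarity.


Check each variable for pure literal status:
p: mixed (not pure)
q: mixed (not pure)
r: pure positive
Pure literal count = 1

1


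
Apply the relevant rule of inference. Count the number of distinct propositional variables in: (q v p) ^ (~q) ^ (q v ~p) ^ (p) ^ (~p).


Identify each variable that appears in the formula.
Variables found: p, q
Count = 2

2


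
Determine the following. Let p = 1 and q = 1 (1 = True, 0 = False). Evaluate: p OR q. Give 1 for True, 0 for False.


p = 1, q = 1
Operation: p OR q
Evaluate: 1 OR 1 = 1

1


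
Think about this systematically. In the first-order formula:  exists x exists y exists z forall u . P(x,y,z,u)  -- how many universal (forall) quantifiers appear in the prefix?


Quantifier prefix: exists x exists y exists z forall u
Mark each quantifier type:
  E E E U
Universal count = 1, Existential count = 3
Asked for universal (forall) quantifiers: 1

1


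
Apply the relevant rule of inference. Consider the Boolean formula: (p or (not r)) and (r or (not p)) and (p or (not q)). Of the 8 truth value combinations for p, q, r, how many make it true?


Evaluate all 8 assignments for p, q, r:
p=0, q=0, r=0: 1
p=0, q=0, r=1: 0
p=0, q=1, r=0: 0
p=0, q=1, r=1: 0
p=1, q=0, r=0: 0
p=1, q=0, r=1: 1
p=1, q=1, r=0: 0
p=1, q=1, r=1: 1
Satisfying count = 3

3


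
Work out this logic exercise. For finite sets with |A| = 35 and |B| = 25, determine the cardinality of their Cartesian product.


The Cartesian product A x B contains all ordered pairs (a, b).
|A x B| = |A| * |B| = 35 * 25 = 875

875


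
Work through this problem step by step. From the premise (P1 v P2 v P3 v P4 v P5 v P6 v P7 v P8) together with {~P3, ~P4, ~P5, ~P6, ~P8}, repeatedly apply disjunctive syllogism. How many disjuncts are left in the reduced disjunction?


Original disjuncts (8): P1, P2, P3, P4, P5, P6, P7, P8
Negated (eliminate): ~P3, ~P4, ~P5, ~P6, ~P8
Remaining disjuncts: P1, P2, P7
Count = 8 - 5 = 3

3


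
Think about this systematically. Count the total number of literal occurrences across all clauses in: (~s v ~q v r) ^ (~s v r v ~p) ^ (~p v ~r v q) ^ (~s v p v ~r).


Counting literals in each clause:
Clause 1: 3 literal(s)
Clause 2: 3 literal(s)
Clause 3: 3 literal(s)
Clause 4: 3 literal(s)
Total = 12

12


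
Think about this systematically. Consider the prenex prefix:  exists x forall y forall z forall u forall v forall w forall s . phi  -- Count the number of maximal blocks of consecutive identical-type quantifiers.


Quantifier-type sequence: E A A A A A A  (A=forall, E=exists)
Group into maximal same-type runs:
  Ex1 | Ax6
Number of blocks = 2

2


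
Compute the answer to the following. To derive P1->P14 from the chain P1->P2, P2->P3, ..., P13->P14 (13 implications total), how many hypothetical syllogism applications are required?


With 13 implications in a chain connecting 14 propositions:
P1->P2, P2->P3, ..., P13->P14
Steps needed = (number of implications) - 1 = 13 - 1 = 12

12


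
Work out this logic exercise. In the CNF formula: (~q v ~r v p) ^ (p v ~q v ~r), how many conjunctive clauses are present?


A CNF formula is a conjunction of clauses.
Clauses are separated by ^.
Counting the conjuncts: 2 clauses.

2


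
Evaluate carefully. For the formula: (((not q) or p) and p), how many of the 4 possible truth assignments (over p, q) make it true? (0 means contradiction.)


Check all 4 assignments:
p=0, q=0: 0
p=0, q=1: 0
p=1, q=0: 1
p=1, q=1: 1
Count of True = 2

2


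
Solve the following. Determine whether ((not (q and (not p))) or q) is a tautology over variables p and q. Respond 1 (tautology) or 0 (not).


Check all 4 assignments:
p=0, q=0: 1
p=0, q=1: 1
p=1, q=0: 1
p=1, q=1: 1
Satisfying count = 4/4.
Tautology iff count = 4: yes.

1


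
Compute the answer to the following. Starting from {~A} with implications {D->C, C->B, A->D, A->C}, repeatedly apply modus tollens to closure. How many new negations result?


Initial negated facts: {~A}
Apply modus tollens to closure:
  (no implication fires)
Final negated: {~A}
New negations: {(none)}
Count = 0

0


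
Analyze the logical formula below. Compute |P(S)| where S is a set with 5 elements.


The power set of a set with n elements has 2^n elements.
|P(S)| = 2^5 = 32

32


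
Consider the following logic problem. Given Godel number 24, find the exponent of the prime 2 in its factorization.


Factorize 24 by dividing by 2 repeatedly.
Division steps: 2 divides 24 exactly 3 time(s).
Exponent of 2 = 3

3


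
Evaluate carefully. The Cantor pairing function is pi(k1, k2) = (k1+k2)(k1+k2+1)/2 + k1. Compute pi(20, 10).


k1 + k2 = 30
(k1+k2)(k1+k2+1)/2 = 30 * 31 / 2 = 465
pi = 465 + 20 = 485

485


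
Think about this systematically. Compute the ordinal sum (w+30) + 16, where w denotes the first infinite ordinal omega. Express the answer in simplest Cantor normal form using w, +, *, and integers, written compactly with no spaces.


Compute (w+30) + 16.
Ordinal + is associative but NOT commutative; for finite n>0, n + w = w but w + n stays w+n.
By associativity: (w+30) + 16 = w + (30+16) = w+46.
Result = w+46

w+46


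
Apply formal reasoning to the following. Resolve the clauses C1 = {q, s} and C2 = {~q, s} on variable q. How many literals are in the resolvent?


Remove q from C1 and ~q from C2.
C1 remainder: {s}
C2 remainder: {s}
Union (resolvent): {s}
Resolvent has 1 literal(s).

1


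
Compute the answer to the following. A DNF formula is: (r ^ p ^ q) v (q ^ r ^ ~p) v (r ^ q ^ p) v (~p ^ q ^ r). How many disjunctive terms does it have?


A DNF formula is a disjunction of terms (conjunctions).
Terms are separated by v.
Counting the disjuncts: 4 terms.

4


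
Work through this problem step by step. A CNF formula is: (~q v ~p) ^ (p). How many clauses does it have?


A CNF formula is a conjunction of clauses.
Clauses are separated by ^.
Counting the conjuncts: 2 clauses.

2


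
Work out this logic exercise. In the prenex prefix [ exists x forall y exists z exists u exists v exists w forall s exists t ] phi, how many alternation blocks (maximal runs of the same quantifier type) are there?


Quantifier-type sequence: E A E E E E A E  (A=forall, E=exists)
Group into maximal same-type runs:
  Ex1 | Ax1 | Ex4 | Ax1 | Ex1
Number of blocks = 5

5


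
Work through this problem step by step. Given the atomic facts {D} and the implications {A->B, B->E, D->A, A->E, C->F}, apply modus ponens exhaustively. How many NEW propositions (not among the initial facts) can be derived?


Initial facts: {D}
Apply modus ponens to closure:
  D and D->A  =>  A
  A and A->E  =>  E
  A and A->B  =>  B
Final known: {A, B, D, E}
New propositions: {A, B, E}
Count = 3

3


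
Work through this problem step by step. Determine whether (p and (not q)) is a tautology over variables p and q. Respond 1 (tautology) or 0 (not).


Check all 4 assignments:
p=0, q=0: 0
p=0, q=1: 0
p=1, q=0: 1
p=1, q=1: 0
Satisfying count = 1/4.
Tautology iff count = 4: no.

0


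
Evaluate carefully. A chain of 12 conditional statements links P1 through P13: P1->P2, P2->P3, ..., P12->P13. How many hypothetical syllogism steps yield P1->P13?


With 12 implications in a chain connecting 13 propositions:
P1->P2, P2->P3, ..., P12->P13
Steps needed = (number of implications) - 1 = 12 - 1 = 11

11


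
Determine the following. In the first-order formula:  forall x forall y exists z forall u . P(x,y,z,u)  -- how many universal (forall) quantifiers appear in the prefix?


Quantifier prefix: forall x forall y exists z forall u
Mark each quantifier type:
  U U E U
Universal count = 3, Existential count = 1
Asked for universal (forall) quantifiers: 3

3


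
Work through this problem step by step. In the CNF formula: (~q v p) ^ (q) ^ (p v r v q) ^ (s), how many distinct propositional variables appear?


Identify each variable that appears in the formula.
Variables found: p, q, r, s
Count = 4

4


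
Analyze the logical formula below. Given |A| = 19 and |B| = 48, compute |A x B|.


The Cartesian product A x B contains all ordered pairs (a, b).
|A x B| = |A| * |B| = 19 * 48 = 912

912


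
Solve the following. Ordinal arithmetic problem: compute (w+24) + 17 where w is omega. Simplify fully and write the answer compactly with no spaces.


Compute (w+24) + 17.
Ordinal + is associative but NOT commutative; for finite n>0, n + w = w but w + n stays w+n.
By associativity: (w+24) + 17 = w + (24+17) = w+41.
Result = w+41

w+41


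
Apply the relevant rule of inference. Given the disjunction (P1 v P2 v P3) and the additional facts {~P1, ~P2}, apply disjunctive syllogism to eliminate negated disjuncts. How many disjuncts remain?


Original disjuncts (3): P1, P2, P3
Negated (eliminate): ~P1, ~P2
Remaining disjuncts: P3
Count = 3 - 2 = 1

1


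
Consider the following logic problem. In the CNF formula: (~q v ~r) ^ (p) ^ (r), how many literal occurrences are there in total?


Counting literals in each clause:
Clause 1: 2 literal(s)
Clause 2: 1 literal(s)
Clause 3: 1 literal(s)
Total = 4

4


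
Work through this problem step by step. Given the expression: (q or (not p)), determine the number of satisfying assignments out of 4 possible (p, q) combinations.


Check all 4 assignments:
p=0, q=0: 1
p=0, q=1: 1
p=1, q=0: 0
p=1, q=1: 1
Count of True = 3

3


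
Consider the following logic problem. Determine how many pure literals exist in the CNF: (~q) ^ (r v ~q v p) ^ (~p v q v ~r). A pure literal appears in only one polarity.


Check each variable for pure literal status:
p: mixed (not pure)
q: mixed (not pure)
r: mixed (not pure)
Pure literal count = 0

0


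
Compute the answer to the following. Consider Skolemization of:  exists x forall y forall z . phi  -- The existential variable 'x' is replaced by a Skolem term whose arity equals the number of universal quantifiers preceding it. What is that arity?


Quantifier prefix: exists x forall y forall z
'x' is existentially quantified at position 1.
No universal quantifiers precede it.
Skolem function arity = 0 (a Skolem constant)

0


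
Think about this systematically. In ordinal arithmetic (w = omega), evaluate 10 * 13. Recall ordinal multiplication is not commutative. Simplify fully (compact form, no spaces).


Compute 10 * 13.
Ordinal * is associative and left-distributive over +, but NOT commutative; for finite n>1, n*w = w but w*n stays w*n.
Both finite; ordinal * agrees with natural *: 10 * 13 = 130.
Result = 130

130


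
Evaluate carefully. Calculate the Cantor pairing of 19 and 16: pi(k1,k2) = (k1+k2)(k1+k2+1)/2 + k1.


k1 + k2 = 35
(k1+k2)(k1+k2+1)/2 = 35 * 36 / 2 = 630
pi = 630 + 19 = 649

649


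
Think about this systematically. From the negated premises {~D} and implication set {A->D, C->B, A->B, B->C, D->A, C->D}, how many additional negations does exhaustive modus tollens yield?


Initial negated facts: {~D}
Apply modus tollens to closure:
  ~D and A->D  =>  ~A
  ~D and C->D  =>  ~C
  ~C and B->C  =>  ~B
Final negated: {~A, ~B, ~C, ~D}
New negations: {~A, ~B, ~C}
Count = 3

3


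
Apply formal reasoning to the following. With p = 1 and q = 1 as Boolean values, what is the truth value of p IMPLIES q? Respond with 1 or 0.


p = 1, q = 1
Operation: p IMPLIES q
Evaluate: 1 IMPLIES 1 = 1

1


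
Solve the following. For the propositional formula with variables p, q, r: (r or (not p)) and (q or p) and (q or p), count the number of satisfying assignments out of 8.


Evaluate all 8 assignments for p, q, r:
p=0, q=0, r=0: 0
p=0, q=0, r=1: 0
p=0, q=1, r=0: 1
p=0, q=1, r=1: 1
p=1, q=0, r=0: 0
p=1, q=0, r=1: 1
p=1, q=1, r=0: 0
p=1, q=1, r=1: 1
Satisfying count = 4

4


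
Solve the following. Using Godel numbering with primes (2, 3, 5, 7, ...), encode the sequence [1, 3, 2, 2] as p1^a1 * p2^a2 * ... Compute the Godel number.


Encode each element as an exponent of the corresponding prime:
  2^1 = 2
  3^3 = 27
  5^2 = 25
  7^2 = 49
Product = 2 * 27 * 25 * 49 = 66150

66150


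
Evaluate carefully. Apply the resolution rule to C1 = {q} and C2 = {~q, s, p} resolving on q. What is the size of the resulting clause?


Remove q from C1 and ~q from C2.
C1 remainder: {}
C2 remainder: {s, p}
Union (resolvent): {p, s}
Resolvent has 2 literal(s).

2


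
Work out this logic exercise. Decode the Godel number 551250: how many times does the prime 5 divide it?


Factorize 551250 by dividing by 5 repeatedly.
Division steps: 5 divides 551250 exactly 4 time(s).
Exponent of 5 = 4

4


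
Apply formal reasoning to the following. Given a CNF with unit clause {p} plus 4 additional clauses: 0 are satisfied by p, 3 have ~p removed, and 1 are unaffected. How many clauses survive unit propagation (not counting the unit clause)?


Satisfied (removed): 0
Shortened (remain): 3
Unchanged (remain): 1
Remaining = 3 + 1 = 4

4


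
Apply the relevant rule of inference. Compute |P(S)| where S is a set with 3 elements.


The power set of a set with n elements has 2^n elements.
|P(S)| = 2^3 = 8

8


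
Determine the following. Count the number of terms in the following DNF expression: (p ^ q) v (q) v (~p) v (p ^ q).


A DNF formula is a disjunction of terms (conjunctions).
Terms are separated by v.
Counting the disjuncts: 4 terms.

4


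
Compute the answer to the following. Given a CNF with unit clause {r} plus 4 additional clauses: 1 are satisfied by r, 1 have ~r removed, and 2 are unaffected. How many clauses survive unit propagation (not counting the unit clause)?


Satisfied (removed): 1
Shortened (remain): 1
Unchanged (remain): 2
Remaining = 1 + 2 = 3

3


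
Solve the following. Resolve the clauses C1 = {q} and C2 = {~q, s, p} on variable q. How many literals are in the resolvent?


Remove q from C1 and ~q from C2.
C1 remainder: {}
C2 remainder: {s, p}
Union (resolvent): {p, s}
Resolvent has 2 literal(s).

2


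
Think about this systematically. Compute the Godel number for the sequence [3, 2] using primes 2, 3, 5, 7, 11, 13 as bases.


Encode each element as an exponent of the corresponding prime:
  2^3 = 8
  3^2 = 9
Product = 8 * 9 = 72

72


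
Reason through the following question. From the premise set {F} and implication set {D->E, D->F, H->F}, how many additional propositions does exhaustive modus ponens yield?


Initial facts: {F}
Apply modus ponens to closure:
  (no implication fires)
Final known: {F}
New propositions: {(none)}
Count = 0

0


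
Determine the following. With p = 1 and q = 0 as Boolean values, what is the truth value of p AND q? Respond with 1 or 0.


p = 1, q = 0
Operation: p AND q
Evaluate: 1 AND 0 = 0

0


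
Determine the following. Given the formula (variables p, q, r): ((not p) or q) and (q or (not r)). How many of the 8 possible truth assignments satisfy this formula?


Evaluate all 8 assignments for p, q, r:
p=0, q=0, r=0: 1
p=0, q=0, r=1: 0
p=0, q=1, r=0: 1
p=0, q=1, r=1: 1
p=1, q=0, r=0: 0
p=1, q=0, r=1: 0
p=1, q=1, r=0: 1
p=1, q=1, r=1: 1
Satisfying count = 5

5


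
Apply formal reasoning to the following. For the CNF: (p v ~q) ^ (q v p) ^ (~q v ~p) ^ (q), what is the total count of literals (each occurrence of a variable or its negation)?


Counting literals in each clause:
Clause 1: 2 literal(s)
Clause 2: 2 literal(s)
Clause 3: 2 literal(s)
Clause 4: 1 literal(s)
Total = 7

7


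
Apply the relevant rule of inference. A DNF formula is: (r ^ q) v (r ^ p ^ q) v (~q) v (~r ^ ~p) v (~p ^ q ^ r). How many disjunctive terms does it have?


A DNF formula is a disjunction of terms (conjunctions).
Terms are separated by v.
Counting the disjuncts: 5 terms.

5


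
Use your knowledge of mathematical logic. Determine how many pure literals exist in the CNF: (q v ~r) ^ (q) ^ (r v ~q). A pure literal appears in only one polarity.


Check each variable for pure literal status:
p: absent (not pure)
q: mixed (not pure)
r: mixed (not pure)
Pure literal count = 0

0


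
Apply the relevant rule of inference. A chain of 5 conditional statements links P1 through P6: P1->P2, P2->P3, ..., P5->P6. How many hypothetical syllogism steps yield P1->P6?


With 5 implications in a chain connecting 6 propositions:
P1->P2, P2->P3, ..., P5->P6
Steps needed = (number of implications) - 1 = 5 - 1 = 4

4


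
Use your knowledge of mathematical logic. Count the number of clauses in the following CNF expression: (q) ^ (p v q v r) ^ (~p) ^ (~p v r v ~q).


A CNF formula is a conjunction of clauses.
Clauses are separated by ^.
Counting the conjuncts: 4 clauses.

4


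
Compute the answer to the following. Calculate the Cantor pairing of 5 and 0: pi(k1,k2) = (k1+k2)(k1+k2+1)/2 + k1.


k1 + k2 = 5
(k1+k2)(k1+k2+1)/2 = 5 * 6 / 2 = 15
pi = 15 + 5 = 20

20


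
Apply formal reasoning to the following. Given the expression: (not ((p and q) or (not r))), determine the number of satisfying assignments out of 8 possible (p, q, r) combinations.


Check all 8 assignments:
p=0, q=0, r=0: 0
p=0, q=0, r=1: 1
p=0, q=1, r=0: 0
p=0, q=1, r=1: 1
p=1, q=0, r=0: 0
p=1, q=0, r=1: 1
p=1, q=1, r=0: 0
p=1, q=1, r=1: 0
Count of True = 3

3


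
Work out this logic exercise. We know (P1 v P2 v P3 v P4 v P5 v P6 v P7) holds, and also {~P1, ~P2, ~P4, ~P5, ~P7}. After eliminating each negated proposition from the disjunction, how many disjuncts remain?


Original disjuncts (7): P1, P2, P3, P4, P5, P6, P7
Negated (eliminate): ~P1, ~P2, ~P4, ~P5, ~P7
Remaining disjuncts: P3, P6
Count = 7 - 5 = 2

2


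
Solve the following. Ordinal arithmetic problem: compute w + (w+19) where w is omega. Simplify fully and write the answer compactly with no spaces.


Compute w + (w+19).
Ordinal + is associative but NOT commutative; for finite n>0, n + w = w but w + n stays w+n.
w + (w+19) = (w+w) + 19 = w*2+19.
Result = w*2+19

w*2+19


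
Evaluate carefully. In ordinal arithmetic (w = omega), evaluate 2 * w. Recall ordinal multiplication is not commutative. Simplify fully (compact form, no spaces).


Compute 2 * w.
Ordinal * is associative and left-distributive over +, but NOT commutative; for finite n>1, n*w = w but w*n stays w*n.
For finite n>0, n * w = sup{n*k : k<w} = w. So 2 * w = w.
Result = w

w


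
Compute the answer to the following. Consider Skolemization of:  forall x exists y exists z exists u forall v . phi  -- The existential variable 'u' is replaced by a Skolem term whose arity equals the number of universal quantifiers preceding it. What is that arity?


Quantifier prefix: forall x exists y exists z exists u forall v
'u' is existentially quantified at position 4.
Universal variables preceding it: x
Skolem function arity = 1

1


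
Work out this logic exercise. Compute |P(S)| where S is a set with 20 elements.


The power set of a set with n elements has 2^n elements.
|P(S)| = 2^20 = 1048576

1048576


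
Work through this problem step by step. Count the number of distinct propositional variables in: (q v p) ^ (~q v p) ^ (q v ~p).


Identify each variable that appears in the formula.
Variables found: p, q
Count = 2

2


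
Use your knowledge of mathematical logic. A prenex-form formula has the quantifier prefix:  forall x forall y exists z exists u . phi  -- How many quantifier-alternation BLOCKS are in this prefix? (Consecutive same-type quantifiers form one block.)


Quantifier-type sequence: A A E E  (A=forall, E=exists)
Group into maximal same-type runs:
  Ax2 | Ex2
Number of blocks = 2

2


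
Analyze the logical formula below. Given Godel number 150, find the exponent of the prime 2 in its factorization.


Factorize 150 by dividing by 2 repeatedly.
Division steps: 2 divides 150 exactly 1 time(s).
Exponent of 2 = 1

1


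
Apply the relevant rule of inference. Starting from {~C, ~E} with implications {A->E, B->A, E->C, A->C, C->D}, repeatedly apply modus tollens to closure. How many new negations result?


Initial negated facts: {~C, ~E}
Apply modus tollens to closure:
  ~E and A->E  =>  ~A
  ~A and B->A  =>  ~B
Final negated: {~A, ~B, ~C, ~E}
New negations: {~A, ~B}
Count = 2

2


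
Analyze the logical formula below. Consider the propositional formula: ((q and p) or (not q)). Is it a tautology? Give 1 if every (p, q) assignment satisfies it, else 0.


Check all 4 assignments:
p=0, q=0: 1
p=0, q=1: 0
p=1, q=0: 1
p=1, q=1: 1
Satisfying count = 3/4.
Tautology iff count = 4: no.

0


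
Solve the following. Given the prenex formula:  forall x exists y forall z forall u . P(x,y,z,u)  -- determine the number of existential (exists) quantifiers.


Quantifier prefix: forall x exists y forall z forall u
Mark each quantifier type:
  U E U U
Universal count = 3, Existential count = 1
Asked for existential (exists) quantifiers: 1

1


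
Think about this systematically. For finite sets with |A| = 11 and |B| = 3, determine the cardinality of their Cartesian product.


The Cartesian product A x B contains all ordered pairs (a, b).
|A x B| = |A| * |B| = 11 * 3 = 33

33


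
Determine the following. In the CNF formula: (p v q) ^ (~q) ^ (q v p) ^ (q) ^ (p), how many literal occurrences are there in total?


Counting literals in each clause:
Clause 1: 2 literal(s)
Clause 2: 1 literal(s)
Clause 3: 2 literal(s)
Clause 4: 1 literal(s)
Clause 5: 1 literal(s)
Total = 7

7


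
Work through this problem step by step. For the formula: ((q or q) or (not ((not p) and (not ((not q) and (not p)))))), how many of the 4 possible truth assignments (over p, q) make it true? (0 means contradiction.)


Check all 4 assignments:
p=0, q=0: 1
p=0, q=1: 1
p=1, q=0: 1
p=1, q=1: 1
Count of True = 4

4


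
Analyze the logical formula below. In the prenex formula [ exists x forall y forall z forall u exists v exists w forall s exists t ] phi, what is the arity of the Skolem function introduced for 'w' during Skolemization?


Quantifier prefix: exists x forall y forall z forall u exists v exists w forall s exists t
'w' is existentially quantified at position 6.
Universal variables preceding it: y, z, u
Skolem function arity = 3

3


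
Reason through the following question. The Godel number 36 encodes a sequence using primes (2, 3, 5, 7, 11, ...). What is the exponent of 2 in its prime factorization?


Factorize 36 by dividing by 2 repeatedly.
Division steps: 2 divides 36 exactly 2 time(s).
Exponent of 2 = 2

2


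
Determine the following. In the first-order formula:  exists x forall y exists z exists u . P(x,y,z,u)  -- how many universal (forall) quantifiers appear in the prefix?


Quantifier prefix: exists x forall y exists z exists u
Mark each quantifier type:
  E U E E
Universal count = 1, Existential count = 3
Asked for universal (forall) quantifiers: 1

1


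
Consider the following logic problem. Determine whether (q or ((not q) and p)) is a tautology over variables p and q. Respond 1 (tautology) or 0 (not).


Check all 4 assignments:
p=0, q=0: 0
p=0, q=1: 1
p=1, q=0: 1
p=1, q=1: 1
Satisfying count = 3/4.
Tautology iff count = 4: no.

0


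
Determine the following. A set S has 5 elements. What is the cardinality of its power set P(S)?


The power set of a set with n elements has 2^n elements.
|P(S)| = 2^5 = 32

32


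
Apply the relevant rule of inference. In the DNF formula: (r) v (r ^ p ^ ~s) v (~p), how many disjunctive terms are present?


A DNF formula is a disjunction of terms (conjunctions).
Terms are separated by v.
Counting the disjuncts: 3 terms.

3


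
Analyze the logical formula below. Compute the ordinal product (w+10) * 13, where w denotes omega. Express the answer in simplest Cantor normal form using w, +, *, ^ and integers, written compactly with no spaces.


Compute (w+10) * 13.
Ordinal * is associative and left-distributive over +, but NOT commutative; for finite n>1, n*w = w but w*n stays w*n.
(w+10) * 13 = (w+10) repeated 13 times. Each intermediate +10 is absorbed by the following w; only the last survives: w*13+10.
Result = w*13+10

w*13+10


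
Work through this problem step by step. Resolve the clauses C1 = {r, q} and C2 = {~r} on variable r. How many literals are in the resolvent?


Remove r from C1 and ~r from C2.
C1 remainder: {q}
C2 remainder: {}
Union (resolvent): {q}
Resolvent has 1 literal(s).

1


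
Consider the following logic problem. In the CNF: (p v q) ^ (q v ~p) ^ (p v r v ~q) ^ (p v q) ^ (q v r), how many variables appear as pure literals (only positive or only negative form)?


Check each variable for pure literal status:
p: mixed (not pure)
q: mixed (not pure)
r: pure positive
Pure literal count = 1

1


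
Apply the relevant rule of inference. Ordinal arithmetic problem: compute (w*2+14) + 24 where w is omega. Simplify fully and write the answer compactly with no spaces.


Compute (w*2+14) + 24.
Ordinal + is associative but NOT commutative; for finite n>0, n + w = w but w + n stays w+n.
By associativity: (w*2+14) + 24 = w*2 + (14+24) = w*2+38.
Result = w*2+38

w*2+38
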